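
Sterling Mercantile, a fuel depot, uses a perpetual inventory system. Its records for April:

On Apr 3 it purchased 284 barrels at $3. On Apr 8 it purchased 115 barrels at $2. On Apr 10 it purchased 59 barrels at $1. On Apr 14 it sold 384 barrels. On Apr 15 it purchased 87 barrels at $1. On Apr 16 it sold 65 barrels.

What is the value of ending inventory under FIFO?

Apr 14, 384 sold [FIFO — oldest first]: 284 @ $3 + 100 @ $2 = $1,052
Apr 16, 65 sold [FIFO — oldest first]: 15 @ $2 + 50 @ $1 = $80
Total COGS = $1,052 + $80 = $1,132
Ending inventory: 9 @ $1 + 87 @ $1 = $96
Check: goods available $1,228 = COGS $1,132 + ending $96

Ending inventory = $96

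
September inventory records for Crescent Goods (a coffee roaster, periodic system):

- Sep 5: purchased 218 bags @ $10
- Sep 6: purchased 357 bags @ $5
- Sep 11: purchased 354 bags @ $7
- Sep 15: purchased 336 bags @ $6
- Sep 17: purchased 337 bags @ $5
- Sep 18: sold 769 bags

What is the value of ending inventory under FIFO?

Ending inventory = $4,821

Sep 18, 769 sold [FIFO — oldest first]: 218 @ $10 + 357 @ $5 + 194 @ $7 = $5,323
Ending inventory: 160 @ $7 + 336 @ $6 + 337 @ $5 = $4,821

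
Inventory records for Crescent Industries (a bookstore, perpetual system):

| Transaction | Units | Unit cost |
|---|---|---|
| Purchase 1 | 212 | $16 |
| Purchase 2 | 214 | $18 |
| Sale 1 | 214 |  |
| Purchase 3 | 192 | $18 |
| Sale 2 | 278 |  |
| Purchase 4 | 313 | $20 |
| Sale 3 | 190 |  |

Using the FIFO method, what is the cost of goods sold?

Sale 1 (214) [FIFO — oldest first]: 212 @ $16 + 2 @ $18 = $3,428
Sale 2 (278) [FIFO — oldest first]: 212 @ $18 + 66 @ $18 = $5,004
Sale 3 (190) [FIFO — oldest first]: 126 @ $18 + 64 @ $20 = $3,548
Total COGS = $3,428 + $5,004 + $3,548 = $11,980
Ending inventory: 249 @ $20 = $4,980
Check: goods available $16,960 = COGS $11,980 + ending $4,980

COGS = $11,980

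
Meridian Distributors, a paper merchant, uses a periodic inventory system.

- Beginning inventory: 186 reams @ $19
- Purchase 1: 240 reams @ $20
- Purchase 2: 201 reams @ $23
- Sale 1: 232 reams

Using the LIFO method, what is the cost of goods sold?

Sale 1 (232) [LIFO — newest first]: 201 @ $23 + 31 @ $20 = $5,243
Ending inventory: 186 @ $19 + 209 @ $20 = $7,714
Check: goods available $12,957 = COGS $5,243 + ending $7,714

COGS = $5,243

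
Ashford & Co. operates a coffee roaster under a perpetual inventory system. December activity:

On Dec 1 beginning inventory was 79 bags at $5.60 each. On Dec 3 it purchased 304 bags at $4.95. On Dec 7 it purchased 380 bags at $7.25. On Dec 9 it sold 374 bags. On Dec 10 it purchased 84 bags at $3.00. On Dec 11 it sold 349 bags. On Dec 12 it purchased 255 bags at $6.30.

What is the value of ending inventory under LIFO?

Dec 9, 374 sold [LIFO — newest first]: 374 @ $7.25 = $2,711.50
Dec 11, 349 sold [LIFO — newest first]: 84 @ $3.00 + 6 @ $7.25 + 259 @ $4.95 = $1,577.55
Total COGS = $2,711.50 + $1,577.55 = $4,289.05
Ending inventory: 79 @ $5.60 + 45 @ $4.95 + 255 @ $6.30 = $2,271.65
Check: goods available $6,560.70 = COGS $4,289.05 + ending $2,271.65

Ending inventory = $2,271.65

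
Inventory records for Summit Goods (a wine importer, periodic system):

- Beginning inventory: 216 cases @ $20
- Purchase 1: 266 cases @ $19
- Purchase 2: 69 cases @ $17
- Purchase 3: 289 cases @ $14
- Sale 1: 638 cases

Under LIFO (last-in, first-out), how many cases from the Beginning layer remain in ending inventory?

Sale 1 (638) [LIFO — newest first]: 289 @ $14 + 69 @ $17 + 266 @ $19 + 14 @ $20 = $10,553
Ending inventory: 202 @ $20 = $4,040
Check: goods available $14,593 = COGS $10,553 + ending $4,040

202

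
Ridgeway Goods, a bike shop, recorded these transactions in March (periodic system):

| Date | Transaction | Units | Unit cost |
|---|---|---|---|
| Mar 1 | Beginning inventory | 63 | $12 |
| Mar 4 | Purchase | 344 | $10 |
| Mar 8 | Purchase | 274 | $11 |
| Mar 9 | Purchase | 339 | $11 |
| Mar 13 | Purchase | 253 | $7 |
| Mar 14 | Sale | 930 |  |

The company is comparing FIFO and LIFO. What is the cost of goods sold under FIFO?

COGS = $9,949

FIFO COGS: 63 @ $12 + 344 @ $10 + 274 @ $11 + 249 @ $11 = $9,949
LIFO COGS: 253 @ $7 + 339 @ $11 + 274 @ $11 + 64 @ $10 = $9,154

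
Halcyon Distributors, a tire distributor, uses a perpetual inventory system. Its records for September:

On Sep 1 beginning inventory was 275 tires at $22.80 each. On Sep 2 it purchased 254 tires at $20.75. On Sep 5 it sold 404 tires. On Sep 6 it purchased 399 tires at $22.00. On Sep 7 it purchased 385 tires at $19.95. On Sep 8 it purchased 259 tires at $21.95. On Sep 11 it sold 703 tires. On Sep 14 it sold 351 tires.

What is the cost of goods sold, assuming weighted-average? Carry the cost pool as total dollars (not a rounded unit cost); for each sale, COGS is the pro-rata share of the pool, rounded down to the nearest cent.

After Sep 1: 275 on hand, pool $6,270.00 (≈ $22.8000 each)
After Sep 2: 529 on hand, pool $11,540.50 (≈ $21.8157 each)
Sep 5, sell 404: 404/529 × $11,540.50 → $8,813.53
After Sep 6: 524 on hand, pool $11,504.97 (≈ $21.9560 each)
After Sep 7: 909 on hand, pool $19,185.72 (≈ $21.1064 each)
After Sep 8: 1168 on hand, pool $24,870.77 (≈ $21.2935 each)
Sep 11, sell 703: 703/1168 × $24,870.77 → $14,969.30
Sep 14, sell 351: 351/465 × $9,901.47 → $7,474.01
Total COGS = $8,813.53 + $14,969.30 + $7,474.01 = $31,256.84
Ending inventory (cost pool remaining) = $2,427.46
Check: goods available $33,684.30 = COGS $31,256.84 + ending $2,427.46

COGS = $31,256.84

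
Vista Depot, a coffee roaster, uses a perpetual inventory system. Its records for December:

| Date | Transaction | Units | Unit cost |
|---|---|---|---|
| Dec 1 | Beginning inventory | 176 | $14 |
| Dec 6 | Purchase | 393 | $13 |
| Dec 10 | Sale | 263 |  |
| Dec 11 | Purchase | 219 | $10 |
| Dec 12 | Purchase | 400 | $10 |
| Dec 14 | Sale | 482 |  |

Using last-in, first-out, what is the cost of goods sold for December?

Dec 10, 263 sold [LIFO — newest first]: 263 @ $13 = $3,419
Dec 14, 482 sold [LIFO — newest first]: 400 @ $10 + 82 @ $10 = $4,820
Total COGS = $3,419 + $4,820 = $8,239
Ending inventory: 176 @ $14 + 130 @ $13 + 137 @ $10 = $5,524

COGS = $8,239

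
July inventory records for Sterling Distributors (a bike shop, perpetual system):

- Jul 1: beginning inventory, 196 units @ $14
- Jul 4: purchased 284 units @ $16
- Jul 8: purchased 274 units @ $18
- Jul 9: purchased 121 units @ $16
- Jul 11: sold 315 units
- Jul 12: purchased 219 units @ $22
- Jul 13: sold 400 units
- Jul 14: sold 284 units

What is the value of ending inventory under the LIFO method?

Ending inventory = $1,330

Jul 11, 315 sold [LIFO — newest first]: 121 @ $16 + 194 @ $18 = $5,428
Jul 13, 400 sold [LIFO — newest first]: 219 @ $22 + 80 @ $18 + 101 @ $16 = $7,874
Jul 14, 284 sold [LIFO — newest first]: 183 @ $16 + 101 @ $14 = $4,342
Total COGS = $5,428 + $7,874 + $4,342 = $17,644
Ending inventory: 95 @ $14 = $1,330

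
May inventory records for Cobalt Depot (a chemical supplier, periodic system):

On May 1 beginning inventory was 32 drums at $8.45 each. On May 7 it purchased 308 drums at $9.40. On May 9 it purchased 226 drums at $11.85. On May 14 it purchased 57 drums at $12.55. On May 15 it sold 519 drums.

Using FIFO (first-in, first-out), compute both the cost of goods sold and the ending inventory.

COGS = $5,286.75; ending inventory = $1,272.30

May 15, 519 sold [FIFO — oldest first]: 32 @ $8.45 + 308 @ $9.40 + 179 @ $11.85 = $5,286.75
Ending inventory: 47 @ $11.85 + 57 @ $12.55 = $1,272.30
Check: goods available $6,559.05 = COGS $5,286.75 + ending $1,272.30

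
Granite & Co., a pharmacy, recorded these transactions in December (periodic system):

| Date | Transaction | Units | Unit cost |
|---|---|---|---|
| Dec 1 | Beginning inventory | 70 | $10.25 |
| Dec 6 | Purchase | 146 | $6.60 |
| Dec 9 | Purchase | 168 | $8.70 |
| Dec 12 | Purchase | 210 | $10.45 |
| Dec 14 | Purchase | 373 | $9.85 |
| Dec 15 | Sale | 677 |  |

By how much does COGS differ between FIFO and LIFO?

$531.60

FIFO COGS: 70 @ $10.25 + 146 @ $6.60 + 168 @ $8.70 + 210 @ $10.45 + 83 @ $9.85 = $6,154.75
LIFO COGS: 373 @ $9.85 + 210 @ $10.45 + 94 @ $8.70 = $6,686.35
Difference = |$6,154.75 − $6,686.35| = $531.60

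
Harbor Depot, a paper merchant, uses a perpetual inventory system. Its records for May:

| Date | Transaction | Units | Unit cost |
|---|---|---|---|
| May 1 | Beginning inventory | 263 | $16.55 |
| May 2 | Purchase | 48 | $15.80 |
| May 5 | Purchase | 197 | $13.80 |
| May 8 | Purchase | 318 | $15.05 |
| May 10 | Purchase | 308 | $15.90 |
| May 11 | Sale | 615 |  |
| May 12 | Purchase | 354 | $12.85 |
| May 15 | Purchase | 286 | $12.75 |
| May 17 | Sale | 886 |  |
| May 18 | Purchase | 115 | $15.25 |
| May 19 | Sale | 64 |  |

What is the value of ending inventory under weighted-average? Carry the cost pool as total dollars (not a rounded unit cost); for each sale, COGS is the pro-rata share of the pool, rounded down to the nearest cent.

After May 1: 263 on hand, pool $4,352.65 (≈ $16.5500 each)
After May 2: 311 on hand, pool $5,111.05 (≈ $16.4342 each)
After May 5: 508 on hand, pool $7,829.65 (≈ $15.4127 each)
After May 8: 826 on hand, pool $12,615.55 (≈ $15.2731 each)
After May 10: 1134 on hand, pool $17,512.75 (≈ $15.4433 each)
May 11, sell 615: 615/1134 × $17,512.75 → $9,497.65
After May 12: 873 on hand, pool $12,564.00 (≈ $14.3918 each)
After May 15: 1159 on hand, pool $16,210.50 (≈ $13.9866 each)
May 17, sell 886: 886/1159 × $16,210.50 → $12,392.15
After May 18: 388 on hand, pool $5,572.10 (≈ $14.3611 each)
May 19, sell 64: 64/388 × $5,572.10 → $919.10
Total COGS = $9,497.65 + $12,392.15 + $919.10 = $22,808.90
Ending inventory (cost pool remaining) = $4,653.00
Check: goods available $27,461.90 = COGS $22,808.90 + ending $4,653.00

Ending inventory = $4,653.00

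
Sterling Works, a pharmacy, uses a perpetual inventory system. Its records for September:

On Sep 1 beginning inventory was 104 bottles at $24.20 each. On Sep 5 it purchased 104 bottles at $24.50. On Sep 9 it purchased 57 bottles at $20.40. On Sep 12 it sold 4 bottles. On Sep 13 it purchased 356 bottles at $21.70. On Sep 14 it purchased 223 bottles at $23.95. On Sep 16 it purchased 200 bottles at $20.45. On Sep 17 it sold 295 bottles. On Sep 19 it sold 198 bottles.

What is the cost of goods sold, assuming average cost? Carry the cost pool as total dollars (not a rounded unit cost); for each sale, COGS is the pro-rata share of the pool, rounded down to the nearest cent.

After Sep 1: 104 on hand, pool $2,516.80 (≈ $24.2000 each)
After Sep 5: 208 on hand, pool $5,064.80 (≈ $24.3500 each)
After Sep 9: 265 on hand, pool $6,227.60 (≈ $23.5004 each)
Sep 12, sell 4: 4/265 × $6,227.60 → $94.00
After Sep 13: 617 on hand, pool $13,858.80 (≈ $22.4616 each)
After Sep 14: 840 on hand, pool $19,199.65 (≈ $22.8567 each)
After Sep 16: 1040 on hand, pool $23,289.65 (≈ $22.3939 each)
Sep 17, sell 295: 295/1040 × $23,289.65 → $6,606.19
Sep 19, sell 198: 198/745 × $16,683.46 → $4,433.99
Total COGS = $94.00 + $6,606.19 + $4,433.99 = $11,134.18
Ending inventory (cost pool remaining) = $12,249.47

COGS = $11,134.18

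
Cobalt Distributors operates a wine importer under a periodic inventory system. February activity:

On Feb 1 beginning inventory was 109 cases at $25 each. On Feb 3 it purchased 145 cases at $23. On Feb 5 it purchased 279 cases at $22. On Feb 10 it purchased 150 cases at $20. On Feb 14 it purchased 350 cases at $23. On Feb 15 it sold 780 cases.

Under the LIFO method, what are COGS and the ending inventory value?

COGS = $17,211; ending inventory = $6,037

Feb 15, 780 sold [LIFO — newest first]: 350 @ $23 + 150 @ $20 + 279 @ $22 + 1 @ $23 = $17,211
Ending inventory: 109 @ $25 + 144 @ $23 = $6,037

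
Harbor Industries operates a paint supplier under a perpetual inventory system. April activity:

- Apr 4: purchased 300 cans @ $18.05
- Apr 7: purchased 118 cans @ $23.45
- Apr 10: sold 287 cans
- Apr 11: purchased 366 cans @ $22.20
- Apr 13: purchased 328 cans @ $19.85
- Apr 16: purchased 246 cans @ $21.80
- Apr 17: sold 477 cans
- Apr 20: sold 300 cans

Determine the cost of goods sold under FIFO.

COGS = $21,865.30

Apr 10, 287 sold [FIFO — oldest first]: 287 @ $18.05 = $5,180.35
Apr 17, 477 sold [FIFO — oldest first]: 13 @ $18.05 + 118 @ $23.45 + 346 @ $22.20 = $10,682.95
Apr 20, 300 sold [FIFO — oldest first]: 20 @ $22.20 + 280 @ $19.85 = $6,002.00
Total COGS = $5,180.35 + $10,682.95 + $6,002.00 = $21,865.30
Ending inventory: 48 @ $19.85 + 246 @ $21.80 = $6,315.60
Check: goods available $28,180.90 = COGS $21,865.30 + ending $6,315.60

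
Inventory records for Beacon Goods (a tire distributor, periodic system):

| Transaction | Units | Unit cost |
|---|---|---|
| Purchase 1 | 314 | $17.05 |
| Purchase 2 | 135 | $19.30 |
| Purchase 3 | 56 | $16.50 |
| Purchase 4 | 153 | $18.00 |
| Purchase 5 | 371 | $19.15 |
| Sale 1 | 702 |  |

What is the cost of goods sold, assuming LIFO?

COGS = $13,137.25

Sale 1 (702) [LIFO — newest first]: 371 @ $19.15 + 153 @ $18.00 + 56 @ $16.50 + 122 @ $19.30 = $13,137.25
Ending inventory: 314 @ $17.05 + 13 @ $19.30 = $5,604.60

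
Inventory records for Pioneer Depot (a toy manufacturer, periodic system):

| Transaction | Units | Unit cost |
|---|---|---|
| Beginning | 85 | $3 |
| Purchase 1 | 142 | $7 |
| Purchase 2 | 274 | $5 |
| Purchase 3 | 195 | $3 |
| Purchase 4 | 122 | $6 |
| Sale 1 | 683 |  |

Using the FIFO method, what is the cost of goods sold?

Sale 1 (683) [FIFO — oldest first]: 85 @ $3 + 142 @ $7 + 274 @ $5 + 182 @ $3 = $3,165
Ending inventory: 13 @ $3 + 122 @ $6 = $771

COGS = $3,165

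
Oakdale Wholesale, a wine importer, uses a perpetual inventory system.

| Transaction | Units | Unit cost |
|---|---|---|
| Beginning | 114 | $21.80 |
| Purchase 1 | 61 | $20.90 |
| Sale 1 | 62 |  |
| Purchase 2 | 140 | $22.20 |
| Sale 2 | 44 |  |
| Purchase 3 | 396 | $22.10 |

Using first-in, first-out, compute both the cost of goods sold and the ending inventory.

COGS = $2,310.80; ending inventory = $13,308.90

Sale 1 (62) [FIFO — oldest first]: 62 @ $21.80 = $1,351.60
Sale 2 (44) [FIFO — oldest first]: 44 @ $21.80 = $959.20
Total COGS = $1,351.60 + $959.20 = $2,310.80
Ending inventory: 8 @ $21.80 + 61 @ $20.90 + 140 @ $22.20 + 396 @ $22.10 = $13,308.90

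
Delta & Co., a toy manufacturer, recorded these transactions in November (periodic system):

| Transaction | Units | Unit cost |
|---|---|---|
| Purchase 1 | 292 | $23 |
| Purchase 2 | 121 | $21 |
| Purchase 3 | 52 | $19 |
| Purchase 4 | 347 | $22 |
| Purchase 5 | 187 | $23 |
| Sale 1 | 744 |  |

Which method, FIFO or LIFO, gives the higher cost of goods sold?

FIFO COGS: 292 @ $23 + 121 @ $21 + 52 @ $19 + 279 @ $22 = $16,383
LIFO COGS: 187 @ $23 + 347 @ $22 + 52 @ $19 + 121 @ $21 + 37 @ $23 = $16,315

FIFO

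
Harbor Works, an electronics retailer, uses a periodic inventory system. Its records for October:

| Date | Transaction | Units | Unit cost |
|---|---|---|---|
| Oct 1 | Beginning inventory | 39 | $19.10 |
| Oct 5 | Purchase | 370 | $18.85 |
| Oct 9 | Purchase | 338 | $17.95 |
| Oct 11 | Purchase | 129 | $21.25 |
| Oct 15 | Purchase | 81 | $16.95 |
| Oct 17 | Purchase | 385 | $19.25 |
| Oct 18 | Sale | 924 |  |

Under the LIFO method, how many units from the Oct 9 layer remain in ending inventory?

Oct 18, 924 sold [LIFO — newest first]: 385 @ $19.25 + 81 @ $16.95 + 129 @ $21.25 + 329 @ $17.95 = $17,431.00
Ending inventory: 39 @ $19.10 + 370 @ $18.85 + 9 @ $17.95 = $7,880.95
Check: goods available $25,311.95 = COGS $17,431.00 + ending $7,880.95

9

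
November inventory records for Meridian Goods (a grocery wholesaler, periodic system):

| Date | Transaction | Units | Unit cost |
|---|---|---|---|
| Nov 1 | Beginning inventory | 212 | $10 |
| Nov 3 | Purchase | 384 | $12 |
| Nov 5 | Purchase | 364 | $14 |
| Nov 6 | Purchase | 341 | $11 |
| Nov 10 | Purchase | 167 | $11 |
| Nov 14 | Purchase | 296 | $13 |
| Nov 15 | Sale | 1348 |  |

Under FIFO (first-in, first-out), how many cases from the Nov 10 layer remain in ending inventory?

Nov 15, 1348 sold [FIFO — oldest first]: 212 @ $10 + 384 @ $12 + 364 @ $14 + 341 @ $11 + 47 @ $11 = $16,092
Ending inventory: 120 @ $11 + 296 @ $13 = $5,168

120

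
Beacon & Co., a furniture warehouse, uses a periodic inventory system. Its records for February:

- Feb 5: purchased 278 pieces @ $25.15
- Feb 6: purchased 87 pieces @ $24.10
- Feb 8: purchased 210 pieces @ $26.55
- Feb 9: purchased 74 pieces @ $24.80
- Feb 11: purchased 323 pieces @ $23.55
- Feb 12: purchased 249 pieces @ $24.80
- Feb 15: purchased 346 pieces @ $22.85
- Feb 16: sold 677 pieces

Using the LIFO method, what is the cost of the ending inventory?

Ending inventory = $22,174.65

Feb 16, 677 sold [LIFO — newest first]: 346 @ $22.85 + 249 @ $24.80 + 82 @ $23.55 = $16,012.40
Ending inventory: 278 @ $25.15 + 87 @ $24.10 + 210 @ $26.55 + 74 @ $24.80 + 241 @ $23.55 = $22,174.65
Check: goods available $38,187.05 = COGS $16,012.40 + ending $22,174.65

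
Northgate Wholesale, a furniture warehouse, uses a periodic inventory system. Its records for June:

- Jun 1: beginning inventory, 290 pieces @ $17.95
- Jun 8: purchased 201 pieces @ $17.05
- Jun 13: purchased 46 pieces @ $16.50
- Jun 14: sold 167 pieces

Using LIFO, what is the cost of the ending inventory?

Ending inventory = $6,569.50

Jun 14, 167 sold [LIFO — newest first]: 46 @ $16.50 + 121 @ $17.05 = $2,822.05
Ending inventory: 290 @ $17.95 + 80 @ $17.05 = $6,569.50
Check: goods available $9,391.55 = COGS $2,822.05 + ending $6,569.50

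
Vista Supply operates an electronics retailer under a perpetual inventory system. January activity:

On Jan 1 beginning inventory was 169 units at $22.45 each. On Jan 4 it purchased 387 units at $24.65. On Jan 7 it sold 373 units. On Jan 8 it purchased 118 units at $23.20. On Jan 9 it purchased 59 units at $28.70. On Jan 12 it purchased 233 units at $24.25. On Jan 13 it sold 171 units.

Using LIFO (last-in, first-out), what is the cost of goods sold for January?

COGS = $13,341.20

Jan 7, 373 sold [LIFO — newest first]: 373 @ $24.65 = $9,194.45
Jan 13, 171 sold [LIFO — newest first]: 171 @ $24.25 = $4,146.75
Total COGS = $9,194.45 + $4,146.75 = $13,341.20
Ending inventory: 169 @ $22.45 + 14 @ $24.65 + 118 @ $23.20 + 59 @ $28.70 + 62 @ $24.25 = $10,073.55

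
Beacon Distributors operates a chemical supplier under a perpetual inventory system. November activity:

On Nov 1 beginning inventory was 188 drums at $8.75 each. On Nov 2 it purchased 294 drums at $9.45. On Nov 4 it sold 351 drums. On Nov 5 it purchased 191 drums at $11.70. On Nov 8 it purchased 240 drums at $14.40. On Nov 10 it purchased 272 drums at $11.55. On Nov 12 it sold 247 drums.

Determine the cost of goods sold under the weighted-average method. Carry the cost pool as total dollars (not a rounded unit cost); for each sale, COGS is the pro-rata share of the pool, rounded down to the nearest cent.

After Nov 1: 188 on hand, pool $1,645.00 (≈ $8.7500 each)
After Nov 2: 482 on hand, pool $4,423.30 (≈ $9.1770 each)
Nov 4, sell 351: 351/482 × $4,423.30 → $3,221.11
After Nov 5: 322 on hand, pool $3,436.89 (≈ $10.6736 each)
After Nov 8: 562 on hand, pool $6,892.89 (≈ $12.2649 each)
After Nov 10: 834 on hand, pool $10,034.49 (≈ $12.0318 each)
Nov 12, sell 247: 247/834 × $10,034.49 → $2,971.84
Total COGS = $3,221.11 + $2,971.84 = $6,192.95
Ending inventory (cost pool remaining) = $7,062.65

COGS = $6,192.95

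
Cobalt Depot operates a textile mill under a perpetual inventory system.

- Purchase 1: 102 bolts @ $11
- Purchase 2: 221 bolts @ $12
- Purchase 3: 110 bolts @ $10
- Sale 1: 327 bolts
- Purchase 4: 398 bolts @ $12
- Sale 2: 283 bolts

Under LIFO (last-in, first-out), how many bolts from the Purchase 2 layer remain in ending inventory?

4

Sale 1 (327) [LIFO — newest first]: 110 @ $10 + 217 @ $12 = $3,704
Sale 2 (283) [LIFO — newest first]: 283 @ $12 = $3,396
Total COGS = $3,704 + $3,396 = $7,100
Ending inventory: 102 @ $11 + 4 @ $12 + 115 @ $12 = $2,550
Check: goods available $9,650 = COGS $7,100 + ending $2,550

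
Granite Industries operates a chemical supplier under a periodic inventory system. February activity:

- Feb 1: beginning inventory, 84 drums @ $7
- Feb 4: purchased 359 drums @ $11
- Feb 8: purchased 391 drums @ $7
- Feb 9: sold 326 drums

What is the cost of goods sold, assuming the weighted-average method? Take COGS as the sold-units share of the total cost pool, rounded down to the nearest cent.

COGS = $2,843.31

Feb 9, sell 326: 326/834 × $7,274.00 → $2,843.31
Ending inventory (cost pool remaining) = $4,430.69
Check: goods available $7,274.00 = COGS $2,843.31 + ending $4,430.69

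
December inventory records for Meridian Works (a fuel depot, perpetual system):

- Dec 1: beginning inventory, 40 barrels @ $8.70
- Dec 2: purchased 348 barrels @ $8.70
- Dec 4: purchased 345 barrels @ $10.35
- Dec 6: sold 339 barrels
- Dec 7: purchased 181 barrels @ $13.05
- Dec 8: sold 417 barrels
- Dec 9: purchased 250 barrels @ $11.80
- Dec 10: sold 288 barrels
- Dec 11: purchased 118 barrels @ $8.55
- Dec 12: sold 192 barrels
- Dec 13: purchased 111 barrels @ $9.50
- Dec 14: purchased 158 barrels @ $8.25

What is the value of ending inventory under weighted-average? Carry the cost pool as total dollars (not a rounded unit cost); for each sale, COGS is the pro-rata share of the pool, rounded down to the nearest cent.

Ending inventory = $2,815.92

After Dec 1: 40 on hand, pool $348.00 (≈ $8.7000 each)
After Dec 2: 388 on hand, pool $3,375.60 (≈ $8.7000 each)
After Dec 4: 733 on hand, pool $6,946.35 (≈ $9.4766 each)
Dec 6, sell 339: 339/733 × $6,946.35 → $3,212.56
After Dec 7: 575 on hand, pool $6,095.84 (≈ $10.6015 each)
Dec 8, sell 417: 417/575 × $6,095.84 → $4,420.80
After Dec 9: 408 on hand, pool $4,625.04 (≈ $11.3359 each)
Dec 10, sell 288: 288/408 × $4,625.04 → $3,264.73
After Dec 11: 238 on hand, pool $2,369.21 (≈ $9.9547 each)
Dec 12, sell 192: 192/238 × $2,369.21 → $1,911.29
After Dec 13: 157 on hand, pool $1,512.42 (≈ $9.6332 each)
After Dec 14: 315 on hand, pool $2,815.92 (≈ $8.9394 each)
Total COGS = $3,212.56 + $4,420.80 + $3,264.73 + $1,911.29 = $12,809.38
Ending inventory (cost pool remaining) = $2,815.92
Check: goods available $15,625.30 = COGS $12,809.38 + ending $2,815.92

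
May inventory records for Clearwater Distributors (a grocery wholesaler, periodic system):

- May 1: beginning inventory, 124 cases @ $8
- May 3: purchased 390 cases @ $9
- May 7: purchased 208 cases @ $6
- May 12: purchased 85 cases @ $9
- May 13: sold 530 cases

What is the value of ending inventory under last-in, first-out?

May 13, 530 sold [LIFO — newest first]: 85 @ $9 + 208 @ $6 + 237 @ $9 = $4,146
Ending inventory: 124 @ $8 + 153 @ $9 = $2,369
Check: goods available $6,515 = COGS $4,146 + ending $2,369

Ending inventory = $2,369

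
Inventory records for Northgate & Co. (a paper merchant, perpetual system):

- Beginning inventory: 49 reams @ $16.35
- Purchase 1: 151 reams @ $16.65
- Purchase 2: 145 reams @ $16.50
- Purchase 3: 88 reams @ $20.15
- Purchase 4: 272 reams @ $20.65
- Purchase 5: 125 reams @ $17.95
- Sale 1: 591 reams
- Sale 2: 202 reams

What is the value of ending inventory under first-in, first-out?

Sale 1 (591) [FIFO — oldest first]: 49 @ $16.35 + 151 @ $16.65 + 145 @ $16.50 + 88 @ $20.15 + 158 @ $20.65 = $10,743.70
Sale 2 (202) [FIFO — oldest first]: 114 @ $20.65 + 88 @ $17.95 = $3,933.70
Total COGS = $10,743.70 + $3,933.70 = $14,677.40
Ending inventory: 37 @ $17.95 = $664.15
Check: goods available $15,341.55 = COGS $14,677.40 + ending $664.15

Ending inventory = $664.15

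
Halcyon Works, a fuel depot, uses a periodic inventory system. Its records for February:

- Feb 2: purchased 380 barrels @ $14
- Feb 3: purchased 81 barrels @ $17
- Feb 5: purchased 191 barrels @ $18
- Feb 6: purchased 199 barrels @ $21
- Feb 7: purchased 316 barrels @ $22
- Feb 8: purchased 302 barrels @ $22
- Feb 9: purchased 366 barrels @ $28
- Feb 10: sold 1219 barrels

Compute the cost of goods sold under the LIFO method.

Feb 10, 1219 sold [LIFO — newest first]: 366 @ $28 + 302 @ $22 + 316 @ $22 + 199 @ $21 + 36 @ $18 = $28,671
Ending inventory: 380 @ $14 + 81 @ $17 + 155 @ $18 = $9,487

COGS = $28,671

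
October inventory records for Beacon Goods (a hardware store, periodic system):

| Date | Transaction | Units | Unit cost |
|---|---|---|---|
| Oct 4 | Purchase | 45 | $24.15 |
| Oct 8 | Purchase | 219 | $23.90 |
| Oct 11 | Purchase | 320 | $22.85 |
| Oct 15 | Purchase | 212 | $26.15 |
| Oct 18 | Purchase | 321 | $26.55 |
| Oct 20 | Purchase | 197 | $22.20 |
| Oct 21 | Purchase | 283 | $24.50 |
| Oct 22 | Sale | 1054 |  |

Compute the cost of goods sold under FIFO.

COGS = $26,026.55

Oct 22, 1054 sold [FIFO — oldest first]: 45 @ $24.15 + 219 @ $23.90 + 320 @ $22.85 + 212 @ $26.15 + 258 @ $26.55 = $26,026.55
Ending inventory: 63 @ $26.55 + 197 @ $22.20 + 283 @ $24.50 = $12,979.55
Check: goods available $39,006.10 = COGS $26,026.55 + ending $12,979.55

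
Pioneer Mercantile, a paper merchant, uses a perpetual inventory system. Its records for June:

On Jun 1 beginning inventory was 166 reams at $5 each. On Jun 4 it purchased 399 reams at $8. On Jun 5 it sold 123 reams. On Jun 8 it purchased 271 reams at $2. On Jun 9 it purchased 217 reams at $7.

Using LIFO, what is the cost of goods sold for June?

Jun 5, 123 sold [LIFO — newest first]: 123 @ $8 = $984
Ending inventory: 166 @ $5 + 276 @ $8 + 271 @ $2 + 217 @ $7 = $5,099
Check: goods available $6,083 = COGS $984 + ending $5,099

COGS = $984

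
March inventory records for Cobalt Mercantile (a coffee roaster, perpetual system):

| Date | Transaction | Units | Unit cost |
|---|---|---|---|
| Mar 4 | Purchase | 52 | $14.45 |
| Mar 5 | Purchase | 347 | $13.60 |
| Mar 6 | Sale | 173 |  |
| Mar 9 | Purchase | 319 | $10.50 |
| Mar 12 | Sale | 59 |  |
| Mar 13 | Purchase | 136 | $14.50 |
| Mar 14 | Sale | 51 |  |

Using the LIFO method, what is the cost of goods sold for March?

COGS = $3,711.80

Mar 6, 173 sold [LIFO — newest first]: 173 @ $13.60 = $2,352.80
Mar 12, 59 sold [LIFO — newest first]: 59 @ $10.50 = $619.50
Mar 14, 51 sold [LIFO — newest first]: 51 @ $14.50 = $739.50
Total COGS = $2,352.80 + $619.50 + $739.50 = $3,711.80
Ending inventory: 52 @ $14.45 + 174 @ $13.60 + 260 @ $10.50 + 85 @ $14.50 = $7,080.30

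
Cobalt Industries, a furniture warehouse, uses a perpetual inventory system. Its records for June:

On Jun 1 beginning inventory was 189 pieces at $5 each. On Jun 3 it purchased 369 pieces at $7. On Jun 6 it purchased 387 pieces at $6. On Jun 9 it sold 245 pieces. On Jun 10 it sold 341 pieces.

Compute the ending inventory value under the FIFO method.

Jun 9, 245 sold [FIFO — oldest first]: 189 @ $5 + 56 @ $7 = $1,337
Jun 10, 341 sold [FIFO — oldest first]: 313 @ $7 + 28 @ $6 = $2,359
Total COGS = $1,337 + $2,359 = $3,696
Ending inventory: 359 @ $6 = $2,154
Check: goods available $5,850 = COGS $3,696 + ending $2,154

Ending inventory = $2,154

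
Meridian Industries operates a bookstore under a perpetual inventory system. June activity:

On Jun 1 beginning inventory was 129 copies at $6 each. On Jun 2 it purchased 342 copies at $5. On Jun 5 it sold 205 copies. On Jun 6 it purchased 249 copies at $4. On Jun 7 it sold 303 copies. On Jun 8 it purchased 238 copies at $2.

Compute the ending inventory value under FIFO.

Jun 5, 205 sold [FIFO — oldest first]: 129 @ $6 + 76 @ $5 = $1,154
Jun 7, 303 sold [FIFO — oldest first]: 266 @ $5 + 37 @ $4 = $1,478
Total COGS = $1,154 + $1,478 = $2,632
Ending inventory: 212 @ $4 + 238 @ $2 = $1,324

Ending inventory = $1,324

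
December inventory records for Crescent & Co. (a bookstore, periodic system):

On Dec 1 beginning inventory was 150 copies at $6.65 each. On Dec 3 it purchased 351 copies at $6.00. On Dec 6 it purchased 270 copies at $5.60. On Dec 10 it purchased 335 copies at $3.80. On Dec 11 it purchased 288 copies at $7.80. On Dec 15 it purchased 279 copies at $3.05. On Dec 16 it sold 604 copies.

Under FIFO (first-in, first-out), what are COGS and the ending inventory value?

COGS = $3,680.30; ending inventory = $5,305.55

Dec 16, 604 sold [FIFO — oldest first]: 150 @ $6.65 + 351 @ $6.00 + 103 @ $5.60 = $3,680.30
Ending inventory: 167 @ $5.60 + 335 @ $3.80 + 288 @ $7.80 + 279 @ $3.05 = $5,305.55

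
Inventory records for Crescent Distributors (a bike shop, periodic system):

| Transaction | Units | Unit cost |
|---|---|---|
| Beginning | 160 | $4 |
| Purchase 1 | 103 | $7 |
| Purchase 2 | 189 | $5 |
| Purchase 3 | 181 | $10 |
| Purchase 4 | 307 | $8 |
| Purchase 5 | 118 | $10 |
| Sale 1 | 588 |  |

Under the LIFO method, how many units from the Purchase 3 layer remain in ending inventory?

Sale 1 (588) [LIFO — newest first]: 118 @ $10 + 307 @ $8 + 163 @ $10 = $5,266
Ending inventory: 160 @ $4 + 103 @ $7 + 189 @ $5 + 18 @ $10 = $2,486

18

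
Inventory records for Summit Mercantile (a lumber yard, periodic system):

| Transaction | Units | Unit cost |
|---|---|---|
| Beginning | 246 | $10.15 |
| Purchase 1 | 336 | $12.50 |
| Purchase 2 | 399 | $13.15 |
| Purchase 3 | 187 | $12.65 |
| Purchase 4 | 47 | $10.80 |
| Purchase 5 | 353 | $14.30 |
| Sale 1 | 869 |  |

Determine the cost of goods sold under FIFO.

Sale 1 (869) [FIFO — oldest first]: 246 @ $10.15 + 336 @ $12.50 + 287 @ $13.15 = $10,470.95
Ending inventory: 112 @ $13.15 + 187 @ $12.65 + 47 @ $10.80 + 353 @ $14.30 = $9,393.85

COGS = $10,470.95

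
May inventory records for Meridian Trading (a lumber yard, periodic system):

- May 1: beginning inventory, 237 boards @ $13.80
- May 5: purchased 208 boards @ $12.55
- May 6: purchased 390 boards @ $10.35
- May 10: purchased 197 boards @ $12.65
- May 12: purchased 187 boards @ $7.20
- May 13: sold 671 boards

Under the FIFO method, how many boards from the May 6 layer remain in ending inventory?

164

May 13, 671 sold [FIFO — oldest first]: 237 @ $13.80 + 208 @ $12.55 + 226 @ $10.35 = $8,220.10
Ending inventory: 164 @ $10.35 + 197 @ $12.65 + 187 @ $7.20 = $5,535.85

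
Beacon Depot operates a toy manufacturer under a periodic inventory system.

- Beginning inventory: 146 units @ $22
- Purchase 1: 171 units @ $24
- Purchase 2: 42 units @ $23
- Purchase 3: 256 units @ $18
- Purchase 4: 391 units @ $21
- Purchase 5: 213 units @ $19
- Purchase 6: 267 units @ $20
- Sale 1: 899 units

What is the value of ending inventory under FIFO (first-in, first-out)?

Sale 1 (899) [FIFO — oldest first]: 146 @ $22 + 171 @ $24 + 42 @ $23 + 256 @ $18 + 284 @ $21 = $18,854
Ending inventory: 107 @ $21 + 213 @ $19 + 267 @ $20 = $11,634
Check: goods available $30,488 = COGS $18,854 + ending $11,634

Ending inventory = $11,634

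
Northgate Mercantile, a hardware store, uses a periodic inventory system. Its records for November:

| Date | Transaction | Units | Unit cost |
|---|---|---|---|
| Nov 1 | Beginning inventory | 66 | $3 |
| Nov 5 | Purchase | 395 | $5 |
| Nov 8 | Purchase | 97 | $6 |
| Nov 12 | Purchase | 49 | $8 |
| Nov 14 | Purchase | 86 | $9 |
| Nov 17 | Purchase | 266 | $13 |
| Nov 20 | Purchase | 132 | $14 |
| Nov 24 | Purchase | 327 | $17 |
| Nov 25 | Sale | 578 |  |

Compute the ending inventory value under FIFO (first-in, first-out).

Ending inventory = $11,871

Nov 25, 578 sold [FIFO — oldest first]: 66 @ $3 + 395 @ $5 + 97 @ $6 + 20 @ $8 = $2,915
Ending inventory: 29 @ $8 + 86 @ $9 + 266 @ $13 + 132 @ $14 + 327 @ $17 = $11,871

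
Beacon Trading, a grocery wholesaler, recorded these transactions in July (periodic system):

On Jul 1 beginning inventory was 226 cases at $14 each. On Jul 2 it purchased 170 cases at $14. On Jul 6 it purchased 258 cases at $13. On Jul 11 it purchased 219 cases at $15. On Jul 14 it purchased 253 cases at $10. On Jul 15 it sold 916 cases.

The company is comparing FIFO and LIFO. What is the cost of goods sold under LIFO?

COGS = $11,773

FIFO COGS: 226 @ $14 + 170 @ $14 + 258 @ $13 + 219 @ $15 + 43 @ $10 = $12,613
LIFO COGS: 253 @ $10 + 219 @ $15 + 258 @ $13 + 170 @ $14 + 16 @ $14 = $11,773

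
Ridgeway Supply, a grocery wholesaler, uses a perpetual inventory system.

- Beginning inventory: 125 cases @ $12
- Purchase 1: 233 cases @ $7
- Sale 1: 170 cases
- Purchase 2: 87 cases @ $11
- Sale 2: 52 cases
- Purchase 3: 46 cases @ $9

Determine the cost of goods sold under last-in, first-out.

COGS = $1,762

Sale 1 (170) [LIFO — newest first]: 170 @ $7 = $1,190
Sale 2 (52) [LIFO — newest first]: 52 @ $11 = $572
Total COGS = $1,190 + $572 = $1,762
Ending inventory: 125 @ $12 + 63 @ $7 + 35 @ $11 + 46 @ $9 = $2,740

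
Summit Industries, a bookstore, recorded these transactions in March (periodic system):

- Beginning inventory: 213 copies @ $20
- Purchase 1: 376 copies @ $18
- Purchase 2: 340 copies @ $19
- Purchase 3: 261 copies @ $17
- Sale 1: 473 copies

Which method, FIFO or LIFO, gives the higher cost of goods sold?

FIFO COGS: 213 @ $20 + 260 @ $18 = $8,940
LIFO COGS: 261 @ $17 + 212 @ $19 = $8,465

FIFO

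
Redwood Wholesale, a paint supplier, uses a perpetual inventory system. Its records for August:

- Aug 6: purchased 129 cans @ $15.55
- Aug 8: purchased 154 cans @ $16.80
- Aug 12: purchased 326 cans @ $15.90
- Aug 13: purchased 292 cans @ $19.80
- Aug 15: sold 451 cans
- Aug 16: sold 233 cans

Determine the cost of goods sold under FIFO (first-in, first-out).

Aug 15, 451 sold [FIFO — oldest first]: 129 @ $15.55 + 154 @ $16.80 + 168 @ $15.90 = $7,264.35
Aug 16, 233 sold [FIFO — oldest first]: 158 @ $15.90 + 75 @ $19.80 = $3,997.20
Total COGS = $7,264.35 + $3,997.20 = $11,261.55
Ending inventory: 217 @ $19.80 = $4,296.60

COGS = $11,261.55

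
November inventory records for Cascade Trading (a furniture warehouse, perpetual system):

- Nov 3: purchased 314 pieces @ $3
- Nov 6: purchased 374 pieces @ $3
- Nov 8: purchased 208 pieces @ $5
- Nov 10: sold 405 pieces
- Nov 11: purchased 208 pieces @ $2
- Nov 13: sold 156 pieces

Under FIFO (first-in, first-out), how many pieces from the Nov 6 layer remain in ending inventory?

Nov 10, 405 sold [FIFO — oldest first]: 314 @ $3 + 91 @ $3 = $1,215
Nov 13, 156 sold [FIFO — oldest first]: 156 @ $3 = $468
Total COGS = $1,215 + $468 = $1,683
Ending inventory: 127 @ $3 + 208 @ $5 + 208 @ $2 = $1,837

127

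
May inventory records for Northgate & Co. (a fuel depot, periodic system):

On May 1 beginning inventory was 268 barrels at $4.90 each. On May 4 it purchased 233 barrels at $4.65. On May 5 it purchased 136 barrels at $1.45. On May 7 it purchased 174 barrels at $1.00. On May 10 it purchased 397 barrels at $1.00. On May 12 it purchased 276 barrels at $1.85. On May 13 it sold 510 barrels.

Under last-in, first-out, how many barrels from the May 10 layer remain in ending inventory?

163

May 13, 510 sold [LIFO — newest first]: 276 @ $1.85 + 234 @ $1.00 = $744.60
Ending inventory: 268 @ $4.90 + 233 @ $4.65 + 136 @ $1.45 + 174 @ $1.00 + 163 @ $1.00 = $2,930.85
Check: goods available $3,675.45 = COGS $744.60 + ending $2,930.85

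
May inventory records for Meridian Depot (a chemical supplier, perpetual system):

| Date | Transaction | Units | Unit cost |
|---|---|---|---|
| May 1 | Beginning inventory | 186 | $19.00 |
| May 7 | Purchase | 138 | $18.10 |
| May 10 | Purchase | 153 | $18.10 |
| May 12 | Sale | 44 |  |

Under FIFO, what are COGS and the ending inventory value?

May 12, 44 sold [FIFO — oldest first]: 44 @ $19.00 = $836.00
Ending inventory: 142 @ $19.00 + 138 @ $18.10 + 153 @ $18.10 = $7,965.10

COGS = $836.00; ending inventory = $7,965.10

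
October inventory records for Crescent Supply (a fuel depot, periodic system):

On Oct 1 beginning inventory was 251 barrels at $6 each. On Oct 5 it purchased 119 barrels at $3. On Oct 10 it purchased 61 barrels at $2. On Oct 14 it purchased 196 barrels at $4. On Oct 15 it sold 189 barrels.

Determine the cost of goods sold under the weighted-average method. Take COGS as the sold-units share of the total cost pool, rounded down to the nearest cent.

Oct 15, sell 189: 189/627 × $2,769.00 → $834.67
Ending inventory (cost pool remaining) = $1,934.33
Check: goods available $2,769.00 = COGS $834.67 + ending $1,934.33

COGS = $834.67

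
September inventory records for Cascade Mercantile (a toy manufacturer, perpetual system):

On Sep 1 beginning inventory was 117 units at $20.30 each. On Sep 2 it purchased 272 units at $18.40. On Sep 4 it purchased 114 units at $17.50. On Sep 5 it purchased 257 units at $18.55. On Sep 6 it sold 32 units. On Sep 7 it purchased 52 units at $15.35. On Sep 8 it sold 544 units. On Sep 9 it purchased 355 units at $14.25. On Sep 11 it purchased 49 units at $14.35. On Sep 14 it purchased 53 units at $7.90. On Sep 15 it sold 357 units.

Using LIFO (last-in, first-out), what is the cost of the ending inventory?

Sep 6, 32 sold [LIFO — newest first]: 32 @ $18.55 = $593.60
Sep 8, 544 sold [LIFO — newest first]: 52 @ $15.35 + 225 @ $18.55 + 114 @ $17.50 + 153 @ $18.40 = $9,782.15
Sep 15, 357 sold [LIFO — newest first]: 53 @ $7.90 + 49 @ $14.35 + 255 @ $14.25 = $4,755.60
Total COGS = $593.60 + $9,782.15 + $4,755.60 = $15,131.35
Ending inventory: 117 @ $20.30 + 119 @ $18.40 + 100 @ $14.25 = $5,989.70

Ending inventory = $5,989.70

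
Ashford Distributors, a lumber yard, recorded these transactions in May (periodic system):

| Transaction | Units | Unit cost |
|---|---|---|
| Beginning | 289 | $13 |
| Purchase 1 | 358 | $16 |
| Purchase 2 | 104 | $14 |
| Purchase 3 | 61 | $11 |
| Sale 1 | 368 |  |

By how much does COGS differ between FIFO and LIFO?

$354

FIFO COGS: 289 @ $13 + 79 @ $16 = $5,021
LIFO COGS: 61 @ $11 + 104 @ $14 + 203 @ $16 = $5,375
Difference = |$5,021 − $5,375| = $354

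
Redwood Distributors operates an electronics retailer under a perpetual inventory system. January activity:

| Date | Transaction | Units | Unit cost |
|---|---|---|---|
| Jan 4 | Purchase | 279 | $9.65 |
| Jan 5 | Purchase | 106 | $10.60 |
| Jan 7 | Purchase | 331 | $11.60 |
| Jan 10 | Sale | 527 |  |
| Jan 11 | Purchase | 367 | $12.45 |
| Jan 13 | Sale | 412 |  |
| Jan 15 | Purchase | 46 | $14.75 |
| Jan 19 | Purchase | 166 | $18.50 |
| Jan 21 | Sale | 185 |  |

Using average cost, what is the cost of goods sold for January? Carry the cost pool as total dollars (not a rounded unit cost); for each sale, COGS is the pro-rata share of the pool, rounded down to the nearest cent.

After Jan 4: 279 on hand, pool $2,692.35 (≈ $9.6500 each)
After Jan 5: 385 on hand, pool $3,815.95 (≈ $9.9116 each)
After Jan 7: 716 on hand, pool $7,655.55 (≈ $10.6921 each)
Jan 10, sell 527: 527/716 × $7,655.55 → $5,634.74
After Jan 11: 556 on hand, pool $6,589.96 (≈ $11.8524 each)
Jan 13, sell 412: 412/556 × $6,589.96 → $4,883.20
After Jan 15: 190 on hand, pool $2,385.26 (≈ $12.5540 each)
After Jan 19: 356 on hand, pool $5,456.26 (≈ $15.3266 each)
Jan 21, sell 185: 185/356 × $5,456.26 → $2,835.41
Total COGS = $5,634.74 + $4,883.20 + $2,835.41 = $13,353.35
Ending inventory (cost pool remaining) = $2,620.85

COGS = $13,353.35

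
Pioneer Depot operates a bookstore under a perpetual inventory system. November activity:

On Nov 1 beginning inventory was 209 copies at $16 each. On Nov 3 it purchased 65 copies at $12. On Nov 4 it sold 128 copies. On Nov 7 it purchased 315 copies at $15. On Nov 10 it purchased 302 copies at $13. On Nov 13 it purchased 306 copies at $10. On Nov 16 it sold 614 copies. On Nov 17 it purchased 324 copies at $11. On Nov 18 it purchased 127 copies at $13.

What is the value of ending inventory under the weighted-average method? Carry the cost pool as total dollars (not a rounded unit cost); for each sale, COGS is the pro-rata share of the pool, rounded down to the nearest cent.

After Nov 1: 209 on hand, pool $3,344.00 (≈ $16.0000 each)
After Nov 3: 274 on hand, pool $4,124.00 (≈ $15.0511 each)
Nov 4, sell 128: 128/274 × $4,124.00 → $1,926.54
After Nov 7: 461 on hand, pool $6,922.46 (≈ $15.0162 each)
After Nov 10: 763 on hand, pool $10,848.46 (≈ $14.2182 each)
After Nov 13: 1069 on hand, pool $13,908.46 (≈ $13.0107 each)
Nov 16, sell 614: 614/1069 × $13,908.46 → $7,988.58
After Nov 17: 779 on hand, pool $9,483.88 (≈ $12.1744 each)
After Nov 18: 906 on hand, pool $11,134.88 (≈ $12.2902 each)
Total COGS = $1,926.54 + $7,988.58 = $9,915.12
Ending inventory (cost pool remaining) = $11,134.88
Check: goods available $21,050.00 = COGS $9,915.12 + ending $11,134.88

Ending inventory = $11,134.88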